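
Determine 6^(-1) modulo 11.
Since 11 is prime, by Fermat 6^(-1) ≡ 6^{9} ≡ 2 (mod 11). Verify: 6 × 2 = 12 ≡ 1 (mod 11)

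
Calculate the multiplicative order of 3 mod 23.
Powers of 3 mod 23: 3^1≡3, 3^2≡9, 3^3≡4, 3^4≡12, 3^5≡13, 3^6≡16, 3^7≡2, 3^8≡6, 3^9≡18, 3^10≡8, 3^11≡1. So the order of 3 is 11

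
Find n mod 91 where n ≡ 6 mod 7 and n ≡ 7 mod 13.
M = 7 × 13 = 91. M₁ = 13, y₁ ≡ 6 mod 7. M₂ = 7, y₂ ≡ 2 mod 13. n = 6×13×6 + 7×7×2 ≡ 20 mod 91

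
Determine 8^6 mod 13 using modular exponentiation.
By repeated squaring mod 13: 8^{1}≡8, 8^{2}≡12, 8^{4}≡1. Then 8^{6} = 8^{4+2} ≡ 1 × 12 ≡ 12 mod 13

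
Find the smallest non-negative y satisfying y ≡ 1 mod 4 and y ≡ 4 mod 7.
M = 4 × 7 = 28. M₁ = 7, y₁ ≡ 3 mod 4. M₂ = 4, y₂ ≡ 2 mod 7. y = 1×7×3 + 4×4×2 ≡ 25 mod 28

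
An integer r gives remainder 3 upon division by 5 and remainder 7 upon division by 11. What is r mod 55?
M = 5 × 11 = 55. M₁ = 11, y₁ ≡ 1 mod 5. M₂ = 5, y₂ ≡ 9 mod 11. r = 3×11×1 + 7×5×9 ≡ 18 mod 55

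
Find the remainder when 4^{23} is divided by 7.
By Fermat: 4^{6} ≡ 1 mod 7. 23 = 3×6 + 5. So 4^{23} ≡ 4^{5} ≡ 2 mod 7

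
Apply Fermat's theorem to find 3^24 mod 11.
By Fermat: 3^{10} ≡ 1 mod 11. 24 = 2×10 + 4. So 3^{24} ≡ 3^{4} ≡ 4 mod 11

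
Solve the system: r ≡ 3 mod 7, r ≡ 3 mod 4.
M = 7 × 4 = 28. M₁ = 4, y₁ ≡ 2 mod 7. M₂ = 7, y₂ ≡ 3 mod 4. r = 3×4×2 + 3×7×3 ≡ 3 mod 28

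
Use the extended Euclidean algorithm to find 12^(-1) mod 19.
Extended GCD: 12(8) + 19(-5) = 1. So 12^(-1) ≡ 8 mod 19. Verify: 12 × 8 = 96 ≡ 1 mod 19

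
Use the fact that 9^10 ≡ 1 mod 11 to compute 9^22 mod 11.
By Fermat: 9^{10} ≡ 1 mod 11. 22 = 2×10 + 2. So 9^{22} ≡ 9^{2} ≡ 4 mod 11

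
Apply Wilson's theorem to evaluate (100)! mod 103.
(102)! = (100)! × (101) × (102) ≡ -1 mod 103. So (100)! ≡ -1 × [(102)(101)]^(-1) ≡ 51 mod 103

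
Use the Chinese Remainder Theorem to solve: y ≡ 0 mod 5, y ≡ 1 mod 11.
M = 5 × 11 = 55. M₁ = 11, y₁ ≡ 1 mod 5. M₂ = 5, y₂ ≡ 9 mod 11. y = 0×11×1 + 1×5×9 ≡ 45 mod 55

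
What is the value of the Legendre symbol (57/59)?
(57/59) = 57^{29} mod 59 = 1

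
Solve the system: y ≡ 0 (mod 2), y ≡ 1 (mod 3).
M = 2 × 3 = 6. M₁ = 3, y₁ ≡ 1 (mod 2). M₂ = 2, y₂ ≡ 2 (mod 3). y = 0×3×1 + 1×2×2 ≡ 4 (mod 6)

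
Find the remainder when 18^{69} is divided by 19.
By Fermat: 18^{18} ≡ 1 mod 19. 69 = 3×18 + 15. So 18^{69} ≡ 18^{15} ≡ 18 mod 19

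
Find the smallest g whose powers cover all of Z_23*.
g = 5. Powers: [5, 2, 10, 4, 20, 8, 17, 16, 11, 9, ...] generates all 22 non-zero residues.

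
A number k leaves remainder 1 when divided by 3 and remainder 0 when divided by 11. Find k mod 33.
M = 3 × 11 = 33. M₁ = 11, y₁ ≡ 2 mod 3. M₂ = 3, y₂ ≡ 4 mod 11. k = 1×11×2 + 0×3×4 ≡ 22 mod 33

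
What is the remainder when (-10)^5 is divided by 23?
By repeated squaring mod 23: (-10)^{1}≡13, (-10)^{2}≡8, (-10)^{4}≡18. Then (-10)^{5} = (-10)^{4+1} ≡ 18 × 13 ≡ 4 mod 23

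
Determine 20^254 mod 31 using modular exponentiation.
Using Fermat: 20^{30} ≡ 1 mod 31. 254 ≡ 14 mod 30. So 20^{254} ≡ 20^{14} ≡ 14 mod 31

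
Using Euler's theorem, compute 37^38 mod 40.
By Euler: 37^{16} ≡ 1 (mod 40) since gcd(37, 40) = 1. 38 = 2×16 + 6. So 37^{38} ≡ 37^{6} ≡ 9 (mod 40)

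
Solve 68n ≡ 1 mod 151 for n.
Since 151 is prime, by Fermat 68^(-1) ≡ 68^{149} ≡ 20 mod 151. Verify: 68 × 20 = 1360 ≡ 1 mod 151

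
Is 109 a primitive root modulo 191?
109^{5} ≡ 1 (mod 191) and 5 < 190, so ord_191(109) = 5 ≠ 190 and 109 is not a primitive root.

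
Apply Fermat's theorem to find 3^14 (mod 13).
By Fermat: 3^{12} ≡ 1 (mod 13). So 3^{14} = 3^{12} · 3^{2} ≡ 3^{2} ≡ 9 (mod 13)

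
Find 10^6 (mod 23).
By repeated squaring (mod 23): 10^{1}≡10, 10^{2}≡8, 10^{4}≡18. Then 10^{6} = 10^{4+2} ≡ 18 × 8 ≡ 6 (mod 23)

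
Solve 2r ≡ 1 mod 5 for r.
Since 5 is prime, by Fermat 2^(-1) ≡ 2^{3} ≡ 3 mod 5. Verify: 2 × 3 = 6 ≡ 1 mod 5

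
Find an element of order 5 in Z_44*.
5 has order 5 mod 44 since 5^{5} ≡ 1 (mod 44) and no smaller power works.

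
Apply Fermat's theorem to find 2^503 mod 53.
By Fermat: 2^{52} ≡ 1 mod 53. 503 ≡ 35 mod 52. So 2^{503} ≡ 2^{35} ≡ 18 mod 53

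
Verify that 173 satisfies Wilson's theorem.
(172)! mod 173 = 172. Since this equals -1 mod 173, Wilson confirms 173 is prime.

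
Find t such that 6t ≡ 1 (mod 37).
Since 37 is prime, by Fermat 6^(-1) ≡ 6^{35} ≡ 31 (mod 37). Verify: 6 × 31 = 186 ≡ 1 (mod 37)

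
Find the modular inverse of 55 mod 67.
Since 67 is prime, by Fermat 55^(-1) ≡ 55^{65} ≡ 39 (mod 67). Verify: 55 × 39 = 2145 ≡ 1 (mod 67)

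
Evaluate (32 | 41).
(32/41) = 32^{20} mod 41 = 1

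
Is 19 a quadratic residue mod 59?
By Euler's criterion: 19^{29} ≡ 1 (mod 59). Since this equals 1, 19 is a QR.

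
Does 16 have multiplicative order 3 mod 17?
Powers of 16 mod 17: 16^1≡16, 16^2≡1. Already 16^2≡1, so the order is 2 < 3. No, the actual order is 2.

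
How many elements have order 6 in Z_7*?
A prime p has φ(p-1) primitive roots; here φ(6) = 2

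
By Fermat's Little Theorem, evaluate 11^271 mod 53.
By Fermat: 11^{52} ≡ 1 mod 53. 271 ≡ 11 mod 52. So 11^{271} ≡ 11^{11} ≡ 7 mod 53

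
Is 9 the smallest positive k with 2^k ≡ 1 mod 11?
Powers of 2 mod 11: 2^1≡2, 2^2≡4, 2^3≡8, 2^4≡5, 2^5≡10, 2^6≡9, 2^7≡7, 2^8≡3, 2^9≡6, 2^10≡1. 2^9≡6≢1, so ord ≠ 9. No, the actual order is 10.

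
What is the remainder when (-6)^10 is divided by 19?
By repeated squaring (mod 19): (-6)^{1}≡13, (-6)^{2}≡17, (-6)^{4}≡4, (-6)^{8}≡16. Then (-6)^{10} = (-6)^{8+2} ≡ 16 × 17 ≡ 6 (mod 19)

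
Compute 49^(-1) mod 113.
Since 113 is prime, by Fermat 49^(-1) ≡ 49^{111} ≡ 30 mod 113. Verify: 49 × 30 = 1470 ≡ 1 mod 113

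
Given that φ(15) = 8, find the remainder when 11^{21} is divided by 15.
By Euler: 11^{8} ≡ 1 (mod 15) since gcd(11, 15) = 1. 21 = 2×8 + 5. So 11^{21} ≡ 11^{5} ≡ 11 (mod 15)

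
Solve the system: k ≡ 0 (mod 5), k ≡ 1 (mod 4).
M = 5 × 4 = 20. M₁ = 4, y₁ ≡ 4 (mod 5). M₂ = 5, y₂ ≡ 1 (mod 4). k = 0×4×4 + 1×5×1 ≡ 5 (mod 20)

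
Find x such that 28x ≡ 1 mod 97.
Since 97 is prime, by Fermat 28^(-1) ≡ 28^{95} ≡ 52 mod 97. Verify: 28 × 52 = 1456 ≡ 1 mod 97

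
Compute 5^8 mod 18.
By repeated squaring mod 18: 5^{1}≡5, 5^{2}≡7, 5^{4}≡13, 5^{8}≡7. So 5^{8} ≡ 7 mod 18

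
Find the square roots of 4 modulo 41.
The square roots of 4 mod 41 are 2 and 39. Verify: 2² = 4 ≡ 4 (mod 41)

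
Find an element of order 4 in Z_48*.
5 has order 4 mod 48 since 5^{4} ≡ 1 mod 48 and no smaller power works.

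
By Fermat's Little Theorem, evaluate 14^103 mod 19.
By Fermat: 14^{18} ≡ 1 (mod 19). 103 = 5×18 + 13. So 14^{103} ≡ 14^{13} ≡ 2 (mod 19)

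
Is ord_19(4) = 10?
Powers of 4 mod 19: 4^1≡4, 4^2≡16, 4^3≡7, 4^4≡9, 4^5≡17, 4^6≡11, 4^7≡6, 4^8≡5, 4^9≡1. Already 4^9≡1, so the order is 9 < 10. No, the actual order is 9.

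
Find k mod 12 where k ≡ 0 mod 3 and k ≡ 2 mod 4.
M = 3 × 4 = 12. M₁ = 4, y₁ ≡ 1 mod 3. M₂ = 3, y₂ ≡ 3 mod 4. k = 0×4×1 + 2×3×3 ≡ 6 mod 12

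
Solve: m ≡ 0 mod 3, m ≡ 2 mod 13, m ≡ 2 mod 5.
M = 3 × 13 × 5 = 195. M₁ = 65, y₁ ≡ 2 mod 3. M₂ = 15, y₂ ≡ 7 mod 13. M₃ = 39, y₃ ≡ 4 mod 5. m = 0×65×2 + 2×15×7 + 2×39×4 ≡ 132 mod 195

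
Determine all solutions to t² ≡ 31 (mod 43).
The square roots of 31 mod 43 are 17 and 26. Verify: 17² = 289 ≡ 31 (mod 43)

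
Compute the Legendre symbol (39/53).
(39/53) = 39^{26} mod 53 = -1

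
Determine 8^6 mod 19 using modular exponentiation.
By repeated squaring mod 19: 8^{1}≡8, 8^{2}≡7, 8^{4}≡11. Then 8^{6} = 8^{4+2} ≡ 11 × 7 ≡ 1 mod 19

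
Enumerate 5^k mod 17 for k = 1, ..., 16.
5^1, 5^2, ..., 5^{16} mod 17: [5, 8, 6, 13, 14, 2, 10, 16, 12, 9, 11, 4, 3, 15, 7, 1]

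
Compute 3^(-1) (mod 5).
Since 5 is prime, by Fermat 3^(-1) ≡ 3^{3} ≡ 2 (mod 5). Verify: 3 × 2 = 6 ≡ 1 (mod 5)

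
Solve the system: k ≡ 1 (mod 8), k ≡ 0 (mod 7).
M = 8 × 7 = 56. M₁ = 7, y₁ ≡ 7 (mod 8). M₂ = 8, y₂ ≡ 1 (mod 7). k = 1×7×7 + 0×8×1 ≡ 49 (mod 56)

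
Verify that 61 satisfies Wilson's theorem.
(60)! mod 61 = 60. Since this equals -1 (mod 61), Wilson confirms 61 is prime.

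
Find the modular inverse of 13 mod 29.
Since 29 is prime, by Fermat 13^(-1) ≡ 13^{27} ≡ 9 mod 29. Verify: 13 × 9 = 117 ≡ 1 mod 29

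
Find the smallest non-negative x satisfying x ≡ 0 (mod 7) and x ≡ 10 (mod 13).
M = 7 × 13 = 91. M₁ = 13, y₁ ≡ 6 (mod 7). M₂ = 7, y₂ ≡ 2 (mod 13). x = 0×13×6 + 10×7×2 ≡ 49 (mod 91)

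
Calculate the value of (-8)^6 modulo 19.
By repeated squaring (mod 19): (-8)^{1}≡11, (-8)^{2}≡7, (-8)^{4}≡11. Then (-8)^{6} = (-8)^{4+2} ≡ 11 × 7 ≡ 1 (mod 19)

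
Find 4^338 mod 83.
Using Fermat: 4^{82} ≡ 1 mod 83. 338 ≡ 10 mod 82. So 4^{338} ≡ 4^{10} ≡ 37 mod 83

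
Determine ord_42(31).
Powers of 31 mod 42: 31^1≡31, 31^2≡37, 31^3≡13, 31^4≡25, 31^5≡19, 31^6≡1. ord_42(31) = 6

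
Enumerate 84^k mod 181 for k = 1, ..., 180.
84^1, 84^2, ..., 84^{180} mod 181: [84, 178, 110, 9, 32, 154, 85, 81, 107, 119, 41, 5, 58, 166, 7, 45, 160, 46, 63, 43, 173, 52, 24, 25, 109, 106, 35, 44, 76, 49, 134, 34, 141, 79, 120, 125, 2, 168, 175, 39, 18, 64, 127, 170, 162, 33, 57, 82, 10, 116, 151, 14, 90, 139, 92, 126, 86, 165, 104, 48, 50, 37, 31, 70, 88, 152, 98, 87, 68, 101, 158, 59, 69, 4, 155, 169, 78, 36, 128, 73, 159, 143, 66, 114, 164, 20, 51, 121, 28, 180, 97, 3, 71, 172, 149, 27, 96, 100, 74, 62, 140, 176, 123, 15, 174, 136, 21, 135, 118, 138, 8, 129, 157, 156, 72, 75, 146, 137, 105, 132, 47, 147, 40, 102, 61, 56, 179, 13, 6, 142, 163, 117, 54, 11, 19, 148, 124, 99, 171, 65, 30, 167, 91, 42, 89, 55, 95, 16, 77, 133, 131, 144, 150, 111, 93, 29, 83, 94, 113, 80, 23, 122, 112, 177, 26, 12, 103, 145, 53, 108, 22, 38, 115, 67, 17, 161, 130, 60, 153, 1]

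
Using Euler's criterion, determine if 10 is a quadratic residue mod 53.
By Euler's criterion: 10^{26} ≡ 1 (mod 53). Since this equals 1, 10 is a QR.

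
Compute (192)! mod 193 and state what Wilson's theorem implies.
(192)! mod 193 = 192. Since this equals -1 mod 193, Wilson confirms 193 is prime.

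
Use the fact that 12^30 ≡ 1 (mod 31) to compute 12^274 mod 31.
By Fermat: 12^{30} ≡ 1 (mod 31). 274 ≡ 4 (mod 30). So 12^{274} ≡ 12^{4} ≡ 28 (mod 31)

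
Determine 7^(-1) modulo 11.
Since 11 is prime, by Fermat 7^(-1) ≡ 7^{9} ≡ 8 mod 11. Verify: 7 × 8 = 56 ≡ 1 mod 11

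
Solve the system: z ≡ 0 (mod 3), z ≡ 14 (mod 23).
M = 3 × 23 = 69. M₁ = 23, y₁ ≡ 2 (mod 3). M₂ = 3, y₂ ≡ 8 (mod 23). z = 0×23×2 + 14×3×8 ≡ 60 (mod 69)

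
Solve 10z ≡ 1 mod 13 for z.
Since 13 is prime, by Fermat 10^(-1) ≡ 10^{11} ≡ 4 mod 13. Verify: 10 × 4 = 40 ≡ 1 mod 13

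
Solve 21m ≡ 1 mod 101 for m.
Since 101 is prime, by Fermat 21^(-1) ≡ 21^{99} ≡ 77 mod 101. Verify: 21 × 77 = 1617 ≡ 1 mod 101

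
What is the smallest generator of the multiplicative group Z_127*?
g = 3. Powers: [3, 9, 27, 81, 116, 94, 28, 84, 125, ...] generates all 126 non-zero residues.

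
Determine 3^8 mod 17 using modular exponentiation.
By repeated squaring mod 17: 3^{1}≡3, 3^{2}≡9, 3^{4}≡13, 3^{8}≡16. So 3^{8} ≡ 16 mod 17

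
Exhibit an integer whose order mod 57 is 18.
2 has order 18 mod 57 since 2^{18} ≡ 1 mod 57 and no smaller power works.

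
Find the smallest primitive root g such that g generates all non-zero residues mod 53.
g = 2. For each prime q|52: 2^{26}≡52, 2^{4}≡16, none ≡ 1, so ord_53(2) = 52 and 2 is a primitive root.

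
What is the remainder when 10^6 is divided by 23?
By repeated squaring mod 23: 10^{1}≡10, 10^{2}≡8, 10^{4}≡18. Then 10^{6} = 10^{4+2} ≡ 18 × 8 ≡ 6 mod 23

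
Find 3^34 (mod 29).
Using Fermat: 3^{28} ≡ 1 (mod 29). 34 ≡ 6 (mod 28). So 3^{34} ≡ 3^{6} ≡ 4 (mod 29)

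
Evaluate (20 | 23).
(20/23) = 20^{11} mod 23 = -1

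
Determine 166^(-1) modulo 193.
Since 193 is prime, by Fermat 166^(-1) ≡ 166^{191} ≡ 50 (mod 193). Verify: 166 × 50 = 8300 ≡ 1 (mod 193)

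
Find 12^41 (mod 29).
Using Fermat: 12^{28} ≡ 1 (mod 29). 41 ≡ 13 (mod 28). So 12^{41} ≡ 12^{13} ≡ 12 (mod 29)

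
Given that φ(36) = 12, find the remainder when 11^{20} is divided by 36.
By Euler: 11^{12} ≡ 1 mod 36 since gcd(11, 36) = 1. 20 = 1×12 + 8. So 11^{20} ≡ 11^{8} ≡ 13 mod 36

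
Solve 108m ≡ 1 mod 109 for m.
Since 109 is prime, by Fermat 108^(-1) ≡ 108^{107} ≡ 108 mod 109. Verify: 108 × 108 = 11664 ≡ 1 mod 109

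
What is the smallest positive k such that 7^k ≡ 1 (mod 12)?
Powers of 7 mod 12: 7^1≡7, 7^2≡1. So the order of 7 is 2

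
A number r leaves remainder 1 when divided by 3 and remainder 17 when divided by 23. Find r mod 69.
M = 3 × 23 = 69. M₁ = 23, y₁ ≡ 2 mod 3. M₂ = 3, y₂ ≡ 8 mod 23. r = 1×23×2 + 17×3×8 ≡ 40 mod 69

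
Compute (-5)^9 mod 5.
By repeated squaring mod 5: (-5)^{1}≡0, (-5)^{2}≡0, (-5)^{4}≡0, (-5)^{8}≡0. Then (-5)^{9} = (-5)^{8+1} ≡ 0 × 0 ≡ 0 mod 5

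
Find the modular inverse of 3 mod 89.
Since 89 is prime, by Fermat 3^(-1) ≡ 3^{87} ≡ 30 (mod 89). Verify: 3 × 30 = 90 ≡ 1 (mod 89)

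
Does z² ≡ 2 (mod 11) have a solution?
By Euler's criterion: 2^{5} ≡ 10 (mod 11). Since this equals -1 (≡ 10), 2 is not a QR.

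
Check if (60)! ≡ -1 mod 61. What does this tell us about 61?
(60)! mod 61 = 60. Since this equals -1 mod 61, Wilson confirms 61 is prime.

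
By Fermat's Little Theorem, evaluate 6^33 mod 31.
By Fermat: 6^{30} ≡ 1 (mod 31). So 6^{33} = 6^{30} · 6^{3} ≡ 6^{3} ≡ 30 (mod 31)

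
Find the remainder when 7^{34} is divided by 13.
By Fermat: 7^{12} ≡ 1 mod 13. 34 = 2×12 + 10. So 7^{34} ≡ 7^{10} ≡ 4 mod 13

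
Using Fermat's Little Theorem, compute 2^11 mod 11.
By Fermat: 2^{10} ≡ 1 (mod 11). So 2^{11} = 2^{10} · 2^{1} ≡ 2^{1} ≡ 2 (mod 11)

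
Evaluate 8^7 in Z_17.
By repeated squaring (mod 17): 8^{1}≡8, 8^{2}≡13, 8^{4}≡16. Then 8^{7} = 8^{4+2+1} ≡ 16 × 13 × 8 ≡ 15 (mod 17)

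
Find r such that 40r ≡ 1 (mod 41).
Since 41 is prime, by Fermat 40^(-1) ≡ 40^{39} ≡ 40 (mod 41). Verify: 40 × 40 = 1600 ≡ 1 (mod 41)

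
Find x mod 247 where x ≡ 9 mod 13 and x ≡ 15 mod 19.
M = 13 × 19 = 247. M₁ = 19, y₁ ≡ 11 mod 13. M₂ = 13, y₂ ≡ 3 mod 19. x = 9×19×11 + 15×13×3 ≡ 243 mod 247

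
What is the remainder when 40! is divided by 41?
By Wilson's theorem, (40)! ≡ -1 ≡ 40 mod 41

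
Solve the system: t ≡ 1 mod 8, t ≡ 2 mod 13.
M = 8 × 13 = 104. M₁ = 13, y₁ ≡ 5 mod 8. M₂ = 8, y₂ ≡ 5 mod 13. t = 1×13×5 + 2×8×5 ≡ 41 mod 104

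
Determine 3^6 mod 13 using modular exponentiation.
By repeated squaring mod 13: 3^{1}≡3, 3^{2}≡9, 3^{4}≡3. Then 3^{6} = 3^{4+2} ≡ 3 × 9 ≡ 1 mod 13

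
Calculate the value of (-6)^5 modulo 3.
By repeated squaring (mod 3): (-6)^{1}≡0, (-6)^{2}≡0, (-6)^{4}≡0. Then (-6)^{5} = (-6)^{4+1} ≡ 0 × 0 ≡ 0 (mod 3)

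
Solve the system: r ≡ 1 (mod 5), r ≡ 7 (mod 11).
M = 5 × 11 = 55. M₁ = 11, y₁ ≡ 1 (mod 5). M₂ = 5, y₂ ≡ 9 (mod 11). r = 1×11×1 + 7×5×9 ≡ 51 (mod 55)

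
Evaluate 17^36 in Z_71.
By repeated squaring mod 71: 17^{1}≡17, 17^{2}≡5, 17^{4}≡25, 17^{8}≡57, 17^{16}≡54, 17^{32}≡5. Then 17^{36} = 17^{32+4} ≡ 5 × 25 ≡ 54 mod 71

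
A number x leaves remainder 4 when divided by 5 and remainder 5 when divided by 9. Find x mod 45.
M = 5 × 9 = 45. M₁ = 9, y₁ ≡ 4 mod 5. M₂ = 5, y₂ ≡ 2 mod 9. x = 4×9×4 + 5×5×2 ≡ 14 mod 45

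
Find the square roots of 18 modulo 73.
The square roots of 18 mod 73 are 23 and 50. Verify: 23² = 529 ≡ 18 (mod 73)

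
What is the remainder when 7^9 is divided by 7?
By repeated squaring (mod 7): 7^{1}≡0, 7^{2}≡0, 7^{4}≡0, 7^{8}≡0. Then 7^{9} = 7^{8+1} ≡ 0 × 0 ≡ 0 (mod 7)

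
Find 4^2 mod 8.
4^{2} = 16 ≡ 0 mod 8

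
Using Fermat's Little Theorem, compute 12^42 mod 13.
By Fermat: 12^{12} ≡ 1 (mod 13). 42 = 3×12 + 6. So 12^{42} ≡ 12^{6} ≡ 1 (mod 13)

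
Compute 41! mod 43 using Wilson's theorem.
(42)! = (41)! × (42) ≡ -1 mod 43. So (41)! ≡ -1 × (42)^(-1) ≡ (-1)×(-1) = 1 mod 43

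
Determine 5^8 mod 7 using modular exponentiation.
Using Fermat: 5^{6} ≡ 1 (mod 7). 8 ≡ 2 (mod 6). So 5^{8} ≡ 5^{2} ≡ 4 (mod 7)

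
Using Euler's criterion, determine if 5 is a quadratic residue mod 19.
By Euler's criterion: 5^{9} ≡ 1 (mod 19). Since this equals 1, 5 is a QR.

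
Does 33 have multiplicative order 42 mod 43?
Powers of 33 mod 43: 33^1≡33, 33^2≡14, 33^3≡32, 33^4≡24, 33^5≡18, 33^6≡35, 33^7≡37, 33^8≡17, 33^9≡2, 33^10≡23, 33^11≡28, 33^12≡21, 33^13≡5, 33^14≡36, 33^15≡27, 33^16≡31, 33^17≡34, 33^18≡4, 33^19≡3, 33^20≡13, 33^21≡42, 33^22≡10, 33^23≡29, 33^24≡11, 33^25≡19, 33^26≡25, 33^27≡8, 33^28≡6, 33^29≡26, 33^30≡41, 33^31≡20, 33^32≡15, 33^33≡22, 33^34≡38, 33^35≡7, 33^36≡16, 33^37≡12, 33^38≡9, 33^39≡39, 33^40≡40, 33^41≡30, 33^42≡1. First k with 33^k≡1 is k=42. Yes, ord_43(33) = 42.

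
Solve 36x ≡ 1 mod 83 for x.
Since 83 is prime, by Fermat 36^(-1) ≡ 36^{81} ≡ 30 mod 83. Verify: 36 × 30 = 1080 ≡ 1 mod 83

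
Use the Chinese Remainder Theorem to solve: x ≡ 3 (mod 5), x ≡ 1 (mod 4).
M = 5 × 4 = 20. M₁ = 4, y₁ ≡ 4 (mod 5). M₂ = 5, y₂ ≡ 1 (mod 4). x = 3×4×4 + 1×5×1 ≡ 13 (mod 20)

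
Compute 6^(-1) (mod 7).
Since 7 is prime, by Fermat 6^(-1) ≡ 6^{5} ≡ 6 (mod 7). Verify: 6 × 6 = 36 ≡ 1 (mod 7)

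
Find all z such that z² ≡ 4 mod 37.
The square roots of 4 mod 37 are 35 and 2. Verify: 35² = 1225 ≡ 4 mod 37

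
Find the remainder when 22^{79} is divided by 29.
By Fermat: 22^{28} ≡ 1 mod 29. 79 = 2×28 + 23. So 22^{79} ≡ 22^{23} ≡ 9 mod 29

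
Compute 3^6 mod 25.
By repeated squaring mod 25: 3^{1}≡3, 3^{2}≡9, 3^{4}≡6. Then 3^{6} = 3^{4+2} ≡ 6 × 9 ≡ 4 mod 25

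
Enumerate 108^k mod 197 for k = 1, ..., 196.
108^1, 108^2, ..., 108^{196} mod 197: [108, 41, 94, 105, 111, 168, 20, 190, 32, 107, 130, 53, 11, 6, 57, 49, 170, 39, 75, 23, 120, 155, 192, 51, 189, 121, 66, 36, 145, 97, 35, 37, 56, 138, 129, 142, 167, 109, 149, 135, 2, 19, 82, 188, 13, 25, 139, 40, 183, 64, 17, 63, 106, 22, 12, 114, 98, 143, 78, 150, 46, 43, 113, 187, 102, 181, 45, 132, 72, 93, 194, 70, 74, 112, 79, 61, 87, 137, 21, 101, 73, 4, 38, 164, 179, 26, 50, 81, 80, 169, 128, 34, 126, 15, 44, 24, 31, 196, 89, 156, 103, 92, 86, 29, 177, 7, 165, 90, 67, 144, 186, 191, 140, 148, 27, 158, 122, 174, 77, 42, 5, 146, 8, 76, 131, 161, 52, 100, 162, 160, 141, 59, 68, 55, 30, 88, 48, 62, 195, 178, 115, 9, 184, 172, 58, 157, 14, 133, 180, 134, 91, 175, 185, 83, 99, 54, 119, 47, 151, 154, 84, 10, 95, 16, 152, 65, 125, 104, 3, 127, 123, 85, 118, 136, 110, 60, 176, 96, 124, 193, 159, 33, 18, 171, 147, 116, 117, 28, 69, 163, 71, 182, 153, 173, 166, 1]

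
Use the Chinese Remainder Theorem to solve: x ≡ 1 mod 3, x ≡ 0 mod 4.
M = 3 × 4 = 12. M₁ = 4, y₁ ≡ 1 mod 3. M₂ = 3, y₂ ≡ 3 mod 4. x = 1×4×1 + 0×3×3 ≡ 4 mod 12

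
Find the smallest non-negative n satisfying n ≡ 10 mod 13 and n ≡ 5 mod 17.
M = 13 × 17 = 221. M₁ = 17, y₁ ≡ 10 mod 13. M₂ = 13, y₂ ≡ 4 mod 17. n = 10×17×10 + 5×13×4 ≡ 192 mod 221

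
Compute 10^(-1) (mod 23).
Since 23 is prime, by Fermat 10^(-1) ≡ 10^{21} ≡ 7 (mod 23). Verify: 10 × 7 = 70 ≡ 1 (mod 23)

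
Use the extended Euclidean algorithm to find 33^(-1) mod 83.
Extended GCD: 33(-5) + 83(2) = 1. So 33^(-1) ≡ -5 ≡ 78 (mod 83). Verify: 33 × 78 = 2574 ≡ 1 (mod 83)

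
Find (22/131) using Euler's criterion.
(22/131) = 22^{65} mod 131 = -1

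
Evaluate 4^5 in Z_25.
By repeated squaring (mod 25): 4^{1}≡4, 4^{2}≡16, 4^{4}≡6. Then 4^{5} = 4^{4+1} ≡ 6 × 4 ≡ 24 (mod 25)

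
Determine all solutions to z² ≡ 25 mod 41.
The square roots of 25 mod 41 are 36 and 5. Verify: 36² = 1296 ≡ 25 mod 41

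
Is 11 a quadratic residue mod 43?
By Euler's criterion: 11^{21} ≡ 1 (mod 43). Since this equals 1, 11 is a QR.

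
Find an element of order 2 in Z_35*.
29 has order 2 mod 35 since 29^{2} ≡ 1 (mod 35) and no smaller power works.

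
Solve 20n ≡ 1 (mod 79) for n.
Since 79 is prime, by Fermat 20^(-1) ≡ 20^{77} ≡ 4 (mod 79). Verify: 20 × 4 = 80 ≡ 1 (mod 79)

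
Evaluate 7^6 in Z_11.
By repeated squaring (mod 11): 7^{1}≡7, 7^{2}≡5, 7^{4}≡3. Then 7^{6} = 7^{4+2} ≡ 3 × 5 ≡ 4 (mod 11)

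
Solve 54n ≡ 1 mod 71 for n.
Since 71 is prime, by Fermat 54^(-1) ≡ 54^{69} ≡ 25 mod 71. Verify: 54 × 25 = 1350 ≡ 1 mod 71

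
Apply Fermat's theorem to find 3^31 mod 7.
By Fermat: 3^{6} ≡ 1 mod 7. 31 = 5×6 + 1. So 3^{31} ≡ 3^{1} ≡ 3 mod 7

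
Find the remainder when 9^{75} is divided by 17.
By Fermat: 9^{16} ≡ 1 (mod 17). 75 = 4×16 + 11. So 9^{75} ≡ 9^{11} ≡ 15 (mod 17)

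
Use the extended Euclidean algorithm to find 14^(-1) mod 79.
Extended GCD: 14(17) + 79(-3) = 1. So 14^(-1) ≡ 17 mod 79. Verify: 14 × 17 = 238 ≡ 1 mod 79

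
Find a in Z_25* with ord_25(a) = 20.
2 has order 20 mod 25 since 2^{20} ≡ 1 (mod 25) and no smaller power works.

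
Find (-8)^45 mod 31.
Using Fermat: (-8)^{30} ≡ 1 mod 31. 45 ≡ 15 mod 30. So (-8)^{45} ≡ (-8)^{15} ≡ 30 mod 31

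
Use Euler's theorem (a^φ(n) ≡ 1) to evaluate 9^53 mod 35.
By Euler: 9^{24} ≡ 1 (mod 35) since gcd(9, 35) = 1. 53 = 2×24 + 5. So 9^{53} ≡ 9^{5} ≡ 4 (mod 35)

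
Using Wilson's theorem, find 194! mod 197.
(196)! = (194)! × (195) × (196) ≡ -1 mod 197. So (194)! ≡ -1 × [(196)(195)]^(-1) ≡ 98 mod 197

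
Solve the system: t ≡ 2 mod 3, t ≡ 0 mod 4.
M = 3 × 4 = 12. M₁ = 4, y₁ ≡ 1 mod 3. M₂ = 3, y₂ ≡ 3 mod 4. t = 2×4×1 + 0×3×3 ≡ 8 mod 12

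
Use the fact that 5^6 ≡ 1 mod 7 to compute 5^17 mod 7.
By Fermat: 5^{6} ≡ 1 mod 7. 17 = 2×6 + 5. So 5^{17} ≡ 5^{5} ≡ 3 mod 7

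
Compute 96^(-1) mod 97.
Since 97 is prime, by Fermat 96^(-1) ≡ 96^{95} ≡ 96 mod 97. Verify: 96 × 96 = 9216 ≡ 1 mod 97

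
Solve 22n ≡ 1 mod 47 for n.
Since 47 is prime, by Fermat 22^(-1) ≡ 22^{45} ≡ 15 mod 47. Verify: 22 × 15 = 330 ≡ 1 mod 47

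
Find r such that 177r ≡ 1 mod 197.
Since 197 is prime, by Fermat 177^(-1) ≡ 177^{195} ≡ 128 mod 197. Verify: 177 × 128 = 22656 ≡ 1 mod 197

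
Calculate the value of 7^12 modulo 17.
By repeated squaring (mod 17): 7^{1}≡7, 7^{2}≡15, 7^{4}≡4, 7^{8}≡16. Then 7^{12} = 7^{8+4} ≡ 16 × 4 ≡ 13 (mod 17)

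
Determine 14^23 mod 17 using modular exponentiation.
Using Fermat: 14^{16} ≡ 1 (mod 17). 23 ≡ 7 (mod 16). So 14^{23} ≡ 14^{7} ≡ 6 (mod 17)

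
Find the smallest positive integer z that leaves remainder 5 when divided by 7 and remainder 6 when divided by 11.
M = 7 × 11 = 77. M₁ = 11, y₁ ≡ 2 (mod 7). M₂ = 7, y₂ ≡ 8 (mod 11). z = 5×11×2 + 6×7×8 ≡ 61 (mod 77)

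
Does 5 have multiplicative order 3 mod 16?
Powers of 5 mod 16: 5^1≡5, 5^2≡9, 5^3≡13, 5^4≡1. 5^3≡13≢1, so ord ≠ 3. No, the actual order is 4.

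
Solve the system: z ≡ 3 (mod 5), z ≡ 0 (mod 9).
M = 5 × 9 = 45. M₁ = 9, y₁ ≡ 4 (mod 5). M₂ = 5, y₂ ≡ 2 (mod 9). z = 3×9×4 + 0×5×2 ≡ 18 (mod 45)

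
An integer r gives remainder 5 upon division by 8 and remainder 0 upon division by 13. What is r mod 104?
M = 8 × 13 = 104. M₁ = 13, y₁ ≡ 5 mod 8. M₂ = 8, y₂ ≡ 5 mod 13. r = 5×13×5 + 0×8×5 ≡ 13 mod 104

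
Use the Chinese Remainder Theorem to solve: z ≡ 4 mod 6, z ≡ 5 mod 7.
M = 6 × 7 = 42. M₁ = 7, y₁ ≡ 1 mod 6. M₂ = 6, y₂ ≡ 6 mod 7. z = 4×7×1 + 5×6×6 ≡ 40 mod 42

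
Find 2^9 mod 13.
By repeated squaring mod 13: 2^{1}≡2, 2^{2}≡4, 2^{4}≡3, 2^{8}≡9. Then 2^{9} = 2^{8+1} ≡ 9 × 2 ≡ 5 mod 13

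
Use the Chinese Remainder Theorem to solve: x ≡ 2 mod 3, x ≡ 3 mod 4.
M = 3 × 4 = 12. M₁ = 4, y₁ ≡ 1 mod 3. M₂ = 3, y₂ ≡ 3 mod 4. x = 2×4×1 + 3×3×3 ≡ 11 mod 12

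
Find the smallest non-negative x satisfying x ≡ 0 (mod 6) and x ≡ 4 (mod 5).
M = 6 × 5 = 30. M₁ = 5, y₁ ≡ 5 (mod 6). M₂ = 6, y₂ ≡ 1 (mod 5). x = 0×5×5 + 4×6×1 ≡ 24 (mod 30)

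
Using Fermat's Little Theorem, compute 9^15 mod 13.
By Fermat: 9^{12} ≡ 1 mod 13. So 9^{15} = 9^{12} · 9^{3} ≡ 9^{3} ≡ 1 mod 13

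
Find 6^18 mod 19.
Using Fermat: 6^{18} ≡ 1 mod 19. 18 ≡ 0 mod 18. So 6^{18} ≡ 6^{0} ≡ 1 mod 19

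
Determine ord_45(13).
Powers of 13 mod 45: 13^1≡13, 13^2≡34, 13^3≡37, 13^4≡31, 13^5≡43, 13^6≡19, 13^7≡22, 13^8≡16, 13^9≡28, 13^10≡4, 13^11≡7, 13^12≡1. ord_45(13) = 12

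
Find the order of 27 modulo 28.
Powers of 27 mod 28: 27^1≡27, 27^2≡1. So the order of 27 is 2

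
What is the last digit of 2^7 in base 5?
Using Fermat: 2^{4} ≡ 1 (mod 5). 7 ≡ 3 (mod 4). So 2^{7} ≡ 2^{3} ≡ 3 (mod 5)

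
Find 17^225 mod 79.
Using Fermat: 17^{78} ≡ 1 mod 79. 225 ≡ 69 mod 78. So 17^{225} ≡ 17^{69} ≡ 61 mod 79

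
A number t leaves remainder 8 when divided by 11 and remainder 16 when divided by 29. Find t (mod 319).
M = 11 × 29 = 319. M₁ = 29, y₁ ≡ 8 (mod 11). M₂ = 11, y₂ ≡ 8 (mod 29). t = 8×29×8 + 16×11×8 ≡ 74 (mod 319)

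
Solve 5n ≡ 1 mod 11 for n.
Since 11 is prime, by Fermat 5^(-1) ≡ 5^{9} ≡ 9 mod 11. Verify: 5 × 9 = 45 ≡ 1 mod 11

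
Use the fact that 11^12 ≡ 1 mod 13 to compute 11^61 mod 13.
By Fermat: 11^{12} ≡ 1 mod 13. 61 = 5×12 + 1. So 11^{61} ≡ 11^{1} ≡ 11 mod 13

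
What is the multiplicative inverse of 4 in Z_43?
Since 43 is prime, by Fermat 4^(-1) ≡ 4^{41} ≡ 11 (mod 43). Verify: 4 × 11 = 44 ≡ 1 (mod 43)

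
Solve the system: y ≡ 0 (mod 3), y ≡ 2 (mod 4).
M = 3 × 4 = 12. M₁ = 4, y₁ ≡ 1 (mod 3). M₂ = 3, y₂ ≡ 3 (mod 4). y = 0×4×1 + 2×3×3 ≡ 6 (mod 12)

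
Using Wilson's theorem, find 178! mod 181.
(180)! = (178)! × (179) × (180) ≡ -1 (mod 181). So (178)! ≡ -1 × [(180)(179)]^(-1) ≡ 90 (mod 181)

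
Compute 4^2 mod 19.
4^{2} = 16 ≡ 16 mod 19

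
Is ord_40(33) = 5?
Powers of 33 mod 40: 33^1≡33, 33^2≡9, 33^3≡17, 33^4≡1. Already 33^4≡1, so the order is 4 < 5. No, the actual order is 4.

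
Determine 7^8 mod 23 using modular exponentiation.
By repeated squaring mod 23: 7^{1}≡7, 7^{2}≡3, 7^{4}≡9, 7^{8}≡12. So 7^{8} ≡ 12 mod 23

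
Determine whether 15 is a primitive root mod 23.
ord_23(15) divides 22. For each prime q|22: 15^{11}≡22, 15^{2}≡18, none ≡ 1. So 15 has order 22 and is a primitive root mod 23.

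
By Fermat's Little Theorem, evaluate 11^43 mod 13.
By Fermat: 11^{12} ≡ 1 (mod 13). 43 = 3×12 + 7. So 11^{43} ≡ 11^{7} ≡ 2 (mod 13)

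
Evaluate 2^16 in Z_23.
By repeated squaring (mod 23): 2^{1}≡2, 2^{2}≡4, 2^{4}≡16, 2^{8}≡3, 2^{16}≡9. So 2^{16} ≡ 9 (mod 23)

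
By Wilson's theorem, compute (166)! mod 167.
By Wilson's theorem, (166)! ≡ -1 ≡ 166 mod 167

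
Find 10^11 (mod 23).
By repeated squaring (mod 23): 10^{1}≡10, 10^{2}≡8, 10^{4}≡18, 10^{8}≡2. Then 10^{11} = 10^{8+2+1} ≡ 2 × 8 × 10 ≡ 22 (mod 23)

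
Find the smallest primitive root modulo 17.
g = 3. For each prime q|16: 3^{8}≡16, none ≡ 1, so ord_17(3) = 16 and 3 is a primitive root.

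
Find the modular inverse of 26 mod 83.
Since 83 is prime, by Fermat 26^(-1) ≡ 26^{81} ≡ 16 (mod 83). Verify: 26 × 16 = 416 ≡ 1 (mod 83)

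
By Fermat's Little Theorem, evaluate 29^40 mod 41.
By Fermat's Little Theorem, 29^{40} ≡ 1 mod 41 since 41 is prime and gcd(29, 41) = 1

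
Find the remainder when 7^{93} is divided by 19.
By Fermat: 7^{18} ≡ 1 mod 19. 93 = 5×18 + 3. So 7^{93} ≡ 7^{3} ≡ 1 mod 19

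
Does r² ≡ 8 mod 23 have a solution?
By Euler's criterion: 8^{11} ≡ 1 mod 23. Since this equals 1, 8 is a QR.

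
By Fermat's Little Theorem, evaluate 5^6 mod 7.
By Fermat's Little Theorem, 5^{6} ≡ 1 (mod 7) since 7 is prime and gcd(5, 7) = 1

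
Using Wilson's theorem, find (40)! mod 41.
By Wilson's theorem, (40)! ≡ -1 ≡ 40 (mod 41)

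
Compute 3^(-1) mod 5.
Since 5 is prime, by Fermat 3^(-1) ≡ 3^{3} ≡ 2 mod 5. Verify: 3 × 2 = 6 ≡ 1 mod 5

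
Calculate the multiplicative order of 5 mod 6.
Powers of 5 mod 6: 5^1≡5, 5^2≡1. ord_6(5) = 2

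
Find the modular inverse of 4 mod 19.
Since 19 is prime, by Fermat 4^(-1) ≡ 4^{17} ≡ 5 mod 19. Verify: 4 × 5 = 20 ≡ 1 mod 19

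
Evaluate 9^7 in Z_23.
By repeated squaring (mod 23): 9^{1}≡9, 9^{2}≡12, 9^{4}≡6. Then 9^{7} = 9^{4+2+1} ≡ 6 × 12 × 9 ≡ 4 (mod 23)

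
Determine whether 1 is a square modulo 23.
By Euler's criterion: 1^{11} ≡ 1 mod 23. Since this equals 1, 1 is a QR.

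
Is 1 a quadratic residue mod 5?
By Euler's criterion: 1^{2} ≡ 1 (mod 5). Since this equals 1, 1 is a QR.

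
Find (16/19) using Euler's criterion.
(16/19) = 16^{9} mod 19 = 1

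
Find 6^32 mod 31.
Using Fermat: 6^{30} ≡ 1 mod 31. 32 ≡ 2 mod 30. So 6^{32} ≡ 6^{2} ≡ 5 mod 31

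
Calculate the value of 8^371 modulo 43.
Using Fermat: 8^{42} ≡ 1 (mod 43). 371 ≡ 35 (mod 42). So 8^{371} ≡ 8^{35} ≡ 42 (mod 43)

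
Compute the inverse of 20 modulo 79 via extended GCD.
Extended GCD: 20(4) + 79(-1) = 1. So 20^(-1) ≡ 4 mod 79. Verify: 20 × 4 = 80 ≡ 1 mod 79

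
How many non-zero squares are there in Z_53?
For prime 53, there are (p-1)/2 = (53-1)/2 = 26 quadratic residues (excluding 0).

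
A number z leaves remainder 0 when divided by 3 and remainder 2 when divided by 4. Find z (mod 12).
M = 3 × 4 = 12. M₁ = 4, y₁ ≡ 1 (mod 3). M₂ = 3, y₂ ≡ 3 (mod 4). z = 0×4×1 + 2×3×3 ≡ 6 (mod 12)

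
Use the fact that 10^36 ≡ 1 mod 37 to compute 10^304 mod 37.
By Fermat: 10^{36} ≡ 1 mod 37. 304 ≡ 16 mod 36. So 10^{304} ≡ 10^{16} ≡ 10 mod 37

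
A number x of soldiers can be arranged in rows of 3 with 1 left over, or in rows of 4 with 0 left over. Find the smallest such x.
M = 3 × 4 = 12. M₁ = 4, y₁ ≡ 1 (mod 3). M₂ = 3, y₂ ≡ 3 (mod 4). x = 1×4×1 + 0×3×3 ≡ 4 (mod 12)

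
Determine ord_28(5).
Powers of 5 mod 28: 5^1≡5, 5^2≡25, 5^3≡13, 5^4≡9, 5^5≡17, 5^6≡1. Order = 6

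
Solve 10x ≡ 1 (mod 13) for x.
Since 13 is prime, by Fermat 10^(-1) ≡ 10^{11} ≡ 4 (mod 13). Verify: 10 × 4 = 40 ≡ 1 (mod 13)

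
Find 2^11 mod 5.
Using Fermat: 2^{4} ≡ 1 mod 5. 11 ≡ 3 mod 4. So 2^{11} ≡ 2^{3} ≡ 3 mod 5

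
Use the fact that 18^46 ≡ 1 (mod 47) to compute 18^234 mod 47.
By Fermat: 18^{46} ≡ 1 (mod 47). 234 ≡ 4 (mod 46). So 18^{234} ≡ 18^{4} ≡ 25 (mod 47)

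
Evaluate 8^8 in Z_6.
By repeated squaring (mod 6): 8^{1}≡2, 8^{2}≡4, 8^{4}≡4, 8^{8}≡4. So 8^{8} ≡ 4 (mod 6)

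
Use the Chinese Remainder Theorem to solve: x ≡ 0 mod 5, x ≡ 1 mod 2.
M = 5 × 2 = 10. M₁ = 2, y₁ ≡ 3 mod 5. M₂ = 5, y₂ ≡ 1 mod 2. x = 0×2×3 + 1×5×1 ≡ 5 mod 10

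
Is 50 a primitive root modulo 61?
50^{4} ≡ 1 (mod 61) and 4 < 60, so ord_61(50) = 4 ≠ 60 and 50 is not a primitive root.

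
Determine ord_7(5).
Powers of 5 mod 7: 5^1≡5, 5^2≡4, 5^3≡6, 5^4≡2, 5^5≡3, 5^6≡1. Order = 6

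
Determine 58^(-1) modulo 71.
Since 71 is prime, by Fermat 58^(-1) ≡ 58^{69} ≡ 60 (mod 71). Verify: 58 × 60 = 3480 ≡ 1 (mod 71)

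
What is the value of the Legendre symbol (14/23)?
(14/23) = 14^{11} mod 23 = -1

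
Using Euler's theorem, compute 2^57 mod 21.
By Euler: 2^{12} ≡ 1 mod 21 since gcd(2, 21) = 1. 57 = 4×12 + 9. So 2^{57} ≡ 2^{9} ≡ 8 mod 21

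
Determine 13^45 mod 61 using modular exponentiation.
By repeated squaring mod 61: 13^{1}≡13, 13^{2}≡47, 13^{4}≡13, 13^{8}≡47, 13^{16}≡13, 13^{32}≡47. Then 13^{45} = 13^{32+8+4+1} ≡ 47 × 47 × 13 × 13 ≡ 1 mod 61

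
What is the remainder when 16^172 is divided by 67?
Using Fermat: 16^{66} ≡ 1 mod 67. 172 ≡ 40 mod 66. So 16^{172} ≡ 16^{40} ≡ 23 mod 67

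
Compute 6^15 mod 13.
Using Fermat: 6^{12} ≡ 1 mod 13. 15 ≡ 3 mod 12. So 6^{15} ≡ 6^{3} ≡ 8 mod 13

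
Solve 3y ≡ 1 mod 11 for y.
Since 11 is prime, by Fermat 3^(-1) ≡ 3^{9} ≡ 4 mod 11. Verify: 3 × 4 = 12 ≡ 1 mod 11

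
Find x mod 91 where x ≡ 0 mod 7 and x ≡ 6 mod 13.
M = 7 × 13 = 91. M₁ = 13, y₁ ≡ 6 mod 7. M₂ = 7, y₂ ≡ 2 mod 13. x = 0×13×6 + 6×7×2 ≡ 84 mod 91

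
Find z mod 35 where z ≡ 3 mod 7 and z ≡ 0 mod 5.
M = 7 × 5 = 35. M₁ = 5, y₁ ≡ 3 mod 7. M₂ = 7, y₂ ≡ 3 mod 5. z = 3×5×3 + 0×7×3 ≡ 10 mod 35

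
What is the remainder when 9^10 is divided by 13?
By repeated squaring mod 13: 9^{1}≡9, 9^{2}≡3, 9^{4}≡9, 9^{8}≡3. Then 9^{10} = 9^{8+2} ≡ 3 × 3 ≡ 9 mod 13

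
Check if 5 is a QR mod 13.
By Euler's criterion: 5^{6} ≡ 12 mod 13. Since this equals -1 (≡ 12), 5 is not a QR.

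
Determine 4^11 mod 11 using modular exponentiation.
Using Fermat: 4^{10} ≡ 1 (mod 11). 11 ≡ 1 (mod 10). So 4^{11} ≡ 4^{1} ≡ 4 (mod 11)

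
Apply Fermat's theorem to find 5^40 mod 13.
By Fermat: 5^{12} ≡ 1 mod 13. 40 = 3×12 + 4. So 5^{40} ≡ 5^{4} ≡ 1 mod 13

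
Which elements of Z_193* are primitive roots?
There are φ(192) = 64 primitive roots mod 193: {5, 10, 15, 17, 19, 22, 26, 30, 34, 37, 38, 40, 41, 44, 45, 47, 51, 52, 53, 57, 58, 61, 66, 70, 73, 77, 78, 79, 80, 82, 90, 91, 102, 103, 111, 113, 114, 115, 116, 120, 123, 127, 132, 135, 136, 140, 141, 142, 146, 148, 149, 152, 153, 155, 156, 159, 163, 167, 171, 174, 176, 178, 183, 188}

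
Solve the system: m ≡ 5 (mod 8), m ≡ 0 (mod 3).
M = 8 × 3 = 24. M₁ = 3, y₁ ≡ 3 (mod 8). M₂ = 8, y₂ ≡ 2 (mod 3). m = 5×3×3 + 0×8×2 ≡ 21 (mod 24)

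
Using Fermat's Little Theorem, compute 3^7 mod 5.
By Fermat: 3^{4} ≡ 1 mod 5. So 3^{7} = 3^{4} · 3^{3} ≡ 3^{3} ≡ 2 mod 5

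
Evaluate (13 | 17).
(13/17) = 13^{8} mod 17 = 1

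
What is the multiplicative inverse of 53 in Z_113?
Since 113 is prime, by Fermat 53^(-1) ≡ 53^{111} ≡ 32 mod 113. Verify: 53 × 32 = 1696 ≡ 1 mod 113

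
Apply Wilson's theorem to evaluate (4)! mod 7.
(6)! = (4)! × (5) × (6) ≡ -1 (mod 7). So (4)! ≡ -1 × [(6)(5)]^(-1) ≡ 3 (mod 7)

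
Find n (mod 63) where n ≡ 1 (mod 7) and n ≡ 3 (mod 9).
M = 7 × 9 = 63. M₁ = 9, y₁ ≡ 4 (mod 7). M₂ = 7, y₂ ≡ 4 (mod 9). n = 1×9×4 + 3×7×4 ≡ 57 (mod 63)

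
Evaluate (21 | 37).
(21/37) = 21^{18} mod 37 = 1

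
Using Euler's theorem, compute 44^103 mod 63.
By Euler: 44^{36} ≡ 1 mod 63 since gcd(44, 63) = 1. 103 = 2×36 + 31. So 44^{103} ≡ 44^{31} ≡ 44 mod 63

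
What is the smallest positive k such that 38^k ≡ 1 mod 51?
Powers of 38 mod 51: 38^1≡38, 38^2≡16, 38^3≡47, 38^4≡1. ord_51(38) = 4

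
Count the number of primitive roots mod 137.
A prime p has φ(p-1) primitive roots; here φ(136) = 64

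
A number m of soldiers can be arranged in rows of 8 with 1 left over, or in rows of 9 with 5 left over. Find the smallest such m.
M = 8 × 9 = 72. M₁ = 9, y₁ ≡ 1 (mod 8). M₂ = 8, y₂ ≡ 8 (mod 9). m = 1×9×1 + 5×8×8 ≡ 41 (mod 72)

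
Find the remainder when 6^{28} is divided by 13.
By Fermat: 6^{12} ≡ 1 mod 13. 28 = 2×12 + 4. So 6^{28} ≡ 6^{4} ≡ 9 mod 13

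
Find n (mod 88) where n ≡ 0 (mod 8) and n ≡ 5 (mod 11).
M = 8 × 11 = 88. M₁ = 11, y₁ ≡ 3 (mod 8). M₂ = 8, y₂ ≡ 7 (mod 11). n = 0×11×3 + 5×8×7 ≡ 16 (mod 88)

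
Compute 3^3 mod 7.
3^{3} = 27 ≡ 6 (mod 7)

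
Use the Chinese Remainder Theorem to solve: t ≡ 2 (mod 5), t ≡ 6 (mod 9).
M = 5 × 9 = 45. M₁ = 9, y₁ ≡ 4 (mod 5). M₂ = 5, y₂ ≡ 2 (mod 9). t = 2×9×4 + 6×5×2 ≡ 42 (mod 45)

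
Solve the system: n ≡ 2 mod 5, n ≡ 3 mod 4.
M = 5 × 4 = 20. M₁ = 4, y₁ ≡ 4 mod 5. M₂ = 5, y₂ ≡ 1 mod 4. n = 2×4×4 + 3×5×1 ≡ 7 mod 20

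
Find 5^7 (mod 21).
By repeated squaring (mod 21): 5^{1}≡5, 5^{2}≡4, 5^{4}≡16. Then 5^{7} = 5^{4+2+1} ≡ 16 × 4 × 5 ≡ 5 (mod 21)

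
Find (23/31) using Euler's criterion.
(23/31) = 23^{15} mod 31 = -1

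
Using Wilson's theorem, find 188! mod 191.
(190)! = (188)! × (189) × (190) ≡ -1 (mod 191). So (188)! ≡ -1 × [(190)(189)]^(-1) ≡ 95 (mod 191)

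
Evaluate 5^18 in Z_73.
By repeated squaring mod 73: 5^{1}≡5, 5^{2}≡25, 5^{4}≡41, 5^{8}≡2, 5^{16}≡4. Then 5^{18} = 5^{16+2} ≡ 4 × 25 ≡ 27 mod 73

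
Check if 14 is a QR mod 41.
By Euler's criterion: 14^{20} ≡ 40 mod 41. Since this equals -1 (≡ 40), 14 is not a QR.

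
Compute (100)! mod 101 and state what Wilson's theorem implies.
(100)! mod 101 = 100. Since this equals -1 mod 101, Wilson confirms 101 is prime.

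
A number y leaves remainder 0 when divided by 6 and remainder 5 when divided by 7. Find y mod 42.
M = 6 × 7 = 42. M₁ = 7, y₁ ≡ 1 mod 6. M₂ = 6, y₂ ≡ 6 mod 7. y = 0×7×1 + 5×6×6 ≡ 12 mod 42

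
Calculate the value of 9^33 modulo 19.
Using Fermat: 9^{18} ≡ 1 (mod 19). 33 ≡ 15 (mod 18). So 9^{33} ≡ 9^{15} ≡ 11 (mod 19)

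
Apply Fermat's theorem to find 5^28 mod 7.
By Fermat: 5^{6} ≡ 1 mod 7. 28 = 4×6 + 4. So 5^{28} ≡ 5^{4} ≡ 2 mod 7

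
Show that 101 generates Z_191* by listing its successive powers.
101^1, 101^2, ..., 101^{190} mod 191: [101, 78, 47, 163, 37, 108, 21, 20, 110, 32, 176, 13, 167, 59, 38, 18, 99, 67, 82, 69, 93, 34, 187, 169, 70, 3, 112, 43, 141, 107, 111, 133, 63, 60, 139, 96, 146, 39, 119, 177, 114, 54, 106, 10, 55, 16, 88, 102, 179, 125, 19, 9, 145, 129, 41, 130, 142, 17, 189, 180, 35, 97, 56, 117, 166, 149, 151, 162, 127, 30, 165, 48, 73, 115, 155, 184, 57, 27, 53, 5, 123, 8, 44, 51, 185, 158, 105, 100, 168, 160, 116, 65, 71, 104, 190, 90, 113, 144, 28, 154, 83, 170, 171, 81, 159, 15, 178, 24, 132, 153, 173, 92, 124, 109, 122, 98, 157, 4, 22, 121, 188, 79, 148, 50, 84, 80, 58, 128, 131, 52, 95, 45, 152, 72, 14, 77, 137, 85, 181, 136, 175, 103, 89, 12, 66, 172, 182, 46, 62, 150, 61, 49, 174, 2, 11, 156, 94, 135, 74, 25, 42, 40, 29, 64, 161, 26, 143, 118, 76, 36, 7, 134, 164, 138, 186, 68, 183, 147, 140, 6, 33, 86, 91, 23, 31, 75, 126, 120, 87, 1]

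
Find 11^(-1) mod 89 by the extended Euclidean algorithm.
Extended GCD: 11(-8) + 89(1) = 1. So 11^(-1) ≡ -8 ≡ 81 mod 89. Verify: 11 × 81 = 891 ≡ 1 mod 89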